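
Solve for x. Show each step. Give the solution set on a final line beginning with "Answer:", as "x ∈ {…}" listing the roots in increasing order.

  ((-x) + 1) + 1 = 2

Step 1. [((-x) + 1) + 1 = 2] +1 is outermost — subtract 1 both sides. So sub: (-x) + 1 = 1.
Step 2. [(-x) + 1 = 1] peel the +1: subtract 1 from each side. So sub: -x = 0.
Step 3. [-x = 0] leading − — multiply by −1 ⇒ neg: x = 0.

Answer: x ∈ {0}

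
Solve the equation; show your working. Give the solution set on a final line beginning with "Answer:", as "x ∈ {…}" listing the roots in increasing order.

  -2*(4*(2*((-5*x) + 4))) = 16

Step 1. [-2*(4*(2*((-5*x) + 4))) = 16] divide by the outer -2. So div: 4*(2*((-5*x) + 4)) = -8.
Step 2. [4*(2*((-5*x) + 4)) = -8] leading coefficient 4: divide by 4, so div: 2*((-5*x) + 4) = -2.
Step 3. [2*((-5*x) + 4) = -2] 2 out front; divide by 2, so div: (-5*x) + 4 = -1.
Step 4. [(-5*x) + 4 = -1] peel the +4: subtract 4 from each side ⇒ sub: -5*x = -5.
Step 5. [-5*x = -5] -5·(inner) — divide through by -5. So div: x = 1.

Answer: x ∈ {1}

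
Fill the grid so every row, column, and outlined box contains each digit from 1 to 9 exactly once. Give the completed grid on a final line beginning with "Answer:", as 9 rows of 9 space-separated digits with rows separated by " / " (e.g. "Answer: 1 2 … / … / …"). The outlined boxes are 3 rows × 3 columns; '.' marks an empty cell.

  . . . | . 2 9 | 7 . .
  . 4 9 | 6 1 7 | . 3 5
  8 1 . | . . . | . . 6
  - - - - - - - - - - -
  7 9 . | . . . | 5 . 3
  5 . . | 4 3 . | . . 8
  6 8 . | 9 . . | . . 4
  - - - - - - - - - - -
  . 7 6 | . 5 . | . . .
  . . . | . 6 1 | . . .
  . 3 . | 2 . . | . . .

Step 1. [r5c2∈{2}] r5c2's peers cover all but 2 ⇒ r5c2=2.
Step 2. [r9c5∈{4,7,8,9}] col 5 places 9 nowhere but r9c5, so r9c5=9.
Step 3. [r1c8∈{1,4,8}] in row 1, 4 fits only at r1c8 ⇒ r1c8=4.
Step 4. [r5c8∈{1,6,7,9}] r5c8 is the only open cell in row 5 admitting 7, so r5c8=7.
Step 5. [r5c7∈{1,6,9}] row 5 places 9 nowhere but r5c7 ⇒ r5c7=9.
Step 6. [r3c7∈{2}] only 2 remains possible at r3c7, so r3c7=2.
Step 7. [r8c3∈{2,4,5,8}] col 3 places 2 nowhere but r8c3 ⇒ r8c3=2.
Step 8. [r9c3∈{1,4,5,8}] in col 3, 8 fits only at r9c3. So r9c3=8.
Step 9. [r1c4∈{3,5,8}] in row 1, 8 fits only at r1c4 ⇒ r1c4=8.
Step 10. [r6c7∈{1}] r6c7 has the single candidate 1. So r6c7=1.
Step 11. [r7c6∈{3,4,8}] box 8 places 8 nowhere but r7c6, so r7c6=8.
Step 12. [r3c6∈{3,4,5}] col 6 places 3 nowhere but r3c6, so r3c6=3.
Step 13. [r8c8∈{5,8,9}] 8 has one home in col 8: r8c8. So r8c8=8.
Step 14. [r6c8∈{2}] r6c8 has the single candidate 2. So r6c8=2.
Step 15. [r9c8∈{1,5,6}] across row 9, 5 lands solely at r9c8. So r9c8=5.
Step 16. [r7c8∈{1,9}] col 8 places 1 nowhere but r7c8 ⇒ r7c8=1.
Step 17. [r9c6∈{4}] r9c6's peers cover all but 4. So r9c6=4.
Step 18. [r7c4∈{3}] r7c4's peers cover all but 3, so r7c4=3.
Step 19. [r7c7∈{4}] r7c7 has the single candidate 4 ⇒ r7c7=4.
Step 20. [r7c1∈{9}] nothing but 9 survives at r7c1, so r7c1=9.
Step 21. [r8c9∈{7,9}] row 8 places 9 nowhere but r8c9, so r8c9=9.
Step 22. [r4c3∈{1,4}] row 4 places 4 nowhere but r4c3. So r4c3=4.
Step 23. [r1c1∈{3}] nothing but 3 survives at r1c1. So r1c1=3.
Step 24. [r1c3∈{5}] r1c3 is down to just 5 ⇒ r1c3=5.
Step 25. [r4c8∈{6}] r4c8 has the single candidate 6 ⇒ r4c8=6.
Step 26. [r3c3∈{7}] r3c3 has the single candidate 7, so r3c3=7.
Step 27. [r9c1∈{1}] r9c1 is down to just 1, so r9c1=1.
Step 28. [r2c1∈{2}] r2c1's peers cover all but 2 ⇒ r2c1=2.
Step 29. [r4c5∈{8}] nothing but 8 survives at r4c5. So r4c5=8.
Step 30. [r8c7∈{3}] only 3 remains possible at r8c7, so r8c7=3.
Step 31. [r8c4∈{7}] r8c4 is down to just 7 ⇒ r8c4=7.
Step 32. [r5c3∈{1}] nothing but 1 survives at r5c3, so r5c3=1.
Step 33. [r8c1∈{4}] only 4 remains possible at r8c1. So r8c1=4.
Step 34. [r6c3∈{3}] only 3 remains possible at r6c3. So r6c3=3.
Step 35. [r2c7∈{8}] r2c7 is down to just 8, so r2c7=8.
Step 36. [r4c4∈{1}] r4c4 is down to just 1. So r4c4=1.
Step 37. [r1c9∈{1}] only 1 remains possible at r1c9 ⇒ r1c9=1.
Step 38. [r3c5∈{4}] r3c5 has the single candidate 4 ⇒ r3c5=4.
Step 39. [r9c9∈{7}] nothing but 7 survives at r9c9. So r9c9=7.
Step 40. [r6c5∈{7}] r6c5 is down to just 7. So r6c5=7.
Step 41. [r3c4∈{5}] only 5 remains possible at r3c4, so r3c4=5.
Step 42. [r3c8∈{9}] nothing but 9 survives at r3c8. So r3c8=9.
Step 43. [r5c6∈{6}] nothing but 6 survives at r5c6, so r5c6=6.
Step 44. [r6c6∈{5}] only 5 remains possible at r6c6. So r6c6=5.
Step 45. [r8c2∈{5}] nothing but 5 survives at r8c2 ⇒ r8c2=5.
Step 46. [r1c2∈{6}] r1c2 has the single candidate 6 ⇒ r1c2=6.
Step 47. [r7c9∈{2}] r7c9's peers cover all but 2. So r7c9=2.
Step 48. [r4c6∈{2}] r4c6's peers cover all but 2 ⇒ r4c6=2.
Step 49. [r9c7∈{6}] r9c7 has the single candidate 6. So r9c7=6.

Answer: 3 6 5 8 2 9 7 4 1 / 2 4 9 6 1 7 8 3 5 / 8 1 7 5 4 3 2 9 6 / 7 9 4 1 8 2 5 6 3 / 5 2 1 4 3 6 9 7 8 / 6 8 3 9 7 5 1 2 4 / 9 7 6 3 5 8 4 1 2 / 4 5 2 7 6 1 3 8 9 / 1 3 8 2 9 4 6 5 7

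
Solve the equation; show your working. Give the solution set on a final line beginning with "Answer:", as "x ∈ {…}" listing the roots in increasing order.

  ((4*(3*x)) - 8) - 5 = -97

Step 1. [((4*(3*x)) - 8) - 5 = -97] add 5: x sits inside (… - 5) ⇒ sub: (4*(3*x)) - 8 = -92.
Step 2. [(4*(3*x)) - 8 = -92] common factor 4 (LHS and -92) — divide through, so factor: (3*x) - 2 = -23.
Step 3. [(3*x) - 2 = -23] peel the -2: add 2 from each side, so sub: 3*x = -21.
Step 4. [3*x = -21] 3 out front; divide by 3 ⇒ div: x = -7.

Answer: x ∈ {-7}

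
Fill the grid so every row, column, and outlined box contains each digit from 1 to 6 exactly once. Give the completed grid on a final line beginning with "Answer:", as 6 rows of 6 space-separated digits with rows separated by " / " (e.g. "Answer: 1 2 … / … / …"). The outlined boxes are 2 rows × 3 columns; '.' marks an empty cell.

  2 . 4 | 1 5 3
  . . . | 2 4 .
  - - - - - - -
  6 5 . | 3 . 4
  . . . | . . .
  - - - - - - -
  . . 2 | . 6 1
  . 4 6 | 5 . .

Step 1. [r3c3∈{1}] r3c3 has the single candidate 1 ⇒ r3c3=1.
Step 2. [r5c2∈{3}] r5c2's peers cover all but 3, so r5c2=3.
Step 3. [r3c5∈{2}] r3c5's peers cover all but 2 ⇒ r3c5=2.
Step 4. [r4c3∈{3}] nothing but 3 survives at r4c3, so r4c3=3.
Step 5. [r2c2∈{1,6}] 1 has one home in col 2: r2c2. So r2c2=1.
Step 6. [r5c1∈{5}] nothing but 5 survives at r5c1. So r5c1=5.
Step 7. [r4c6∈{5,6}] in row 4, 5 fits only at r4c6 ⇒ r4c6=5.
Step 8. [r4c4∈{6}] only 6 remains possible at r4c4 ⇒ r4c4=6.
Step 9. [r5c4∈{4}] r5c4's peers cover all but 4, so r5c4=4.
Step 10. [r4c5∈{1}] only 1 remains possible at r4c5. So r4c5=1.
Step 11. [r2c1∈{3}] only 3 remains possible at r2c1 ⇒ r2c1=3.
Step 12. [r2c6∈{6}] r2c6 has the single candidate 6. So r2c6=6.
Step 13. [r2c3∈{5}] nothing but 5 survives at r2c3 ⇒ r2c3=5.
Step 14. [r6c5∈{3}] only 3 remains possible at r6c5. So r6c5=3.
Step 15. [r4c2∈{2}] r4c2 is down to just 2. So r4c2=2.
Step 16. [r6c1∈{1}] only 1 remains possible at r6c1. So r6c1=1.
Step 17. [r4c1∈{4}] only 4 remains possible at r4c1, so r4c1=4.
Step 18. [r1c2∈{6}] r1c2 has the single candidate 6, so r1c2=6.
Step 19. [r6c6∈{2}] r6c6 has the single candidate 2, so r6c6=2.

Answer: 2 6 4 1 5 3 / 3 1 5 2 4 6 / 6 5 1 3 2 4 / 4 2 3 6 1 5 / 5 3 2 4 6 1 / 1 4 6 5 3 2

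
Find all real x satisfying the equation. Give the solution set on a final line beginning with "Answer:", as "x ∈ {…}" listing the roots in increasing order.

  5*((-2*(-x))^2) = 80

Step 1. [5*((-2*(-x))^2) = 80] divide by the outer 5. So div: (-2*(-x))^2 = 16.
Step 2. [(-2*(-x))^2 = 16] 16 ≥ 0, LHS is (·)² — take ±√, so sqrt: -2*(-x) = 4 or -4.
Step 3. [-2*(-x) = 4 or -4] -2·(inner) — divide through by -2. So div: -x = -2 or 2.
Step 4. [-x = -2 or 2] leading − — multiply by −1 ⇒ neg: x = 2 or -2.

Answer: x ∈ {-2, 2}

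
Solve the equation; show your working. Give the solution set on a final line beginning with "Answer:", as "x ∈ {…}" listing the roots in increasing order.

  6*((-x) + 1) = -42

Step 1. [6*((-x) + 1) = -42] LHS = 6·(…); ÷6 both sides. So div: (-x) + 1 = -7.
Step 2. [(-x) + 1 = -7] +1 is outermost — subtract 1 both sides. So sub: -x = -8.
Step 3. [-x = -8] LHS negated; negate both sides, so neg: x = 8.

Answer: x ∈ {8}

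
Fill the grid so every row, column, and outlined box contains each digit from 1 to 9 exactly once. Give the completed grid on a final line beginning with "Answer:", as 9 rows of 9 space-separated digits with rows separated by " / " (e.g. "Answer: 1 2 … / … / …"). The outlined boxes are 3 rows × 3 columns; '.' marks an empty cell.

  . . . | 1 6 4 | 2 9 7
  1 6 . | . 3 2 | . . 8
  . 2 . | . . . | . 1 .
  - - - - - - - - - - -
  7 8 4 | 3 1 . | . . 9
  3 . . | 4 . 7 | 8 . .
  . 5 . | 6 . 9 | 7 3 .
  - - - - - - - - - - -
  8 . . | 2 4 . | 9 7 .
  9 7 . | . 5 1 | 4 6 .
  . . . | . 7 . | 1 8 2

Step 1. [r5c3∈{1,2,6,9}] in box 4, 6 fits only at r5c3 ⇒ r5c3=6.
Step 2. [r2c7∈{5}] r2c7 is down to just 5. So r2c7=5.
Step 3. [r3c4∈{5,7,8,9}] in col 4, 5 fits only at r3c4. So r3c4=5.
Step 4. [r3c3∈{3,7,8,9}] in row 3, 7 fits only at r3c3 ⇒ r3c3=7.
Step 5. [r8c9∈{3}] nothing but 3 survives at r8c9. So r8c9=3.
Step 6. [r9c1∈{4,5,6}] r9c1 is the only open cell in col 1 admitting 6 ⇒ r9c1=6.
Step 7. [r1c2∈{3}] r1c2's peers cover all but 3, so r1c2=3.
Step 8. [r9c3∈{3,5}] r9c3 is the only open cell in row 9 admitting 5. So r9c3=5.
Step 9. [r7c2∈{1}] r7c2 has the single candidate 1, so r7c2=1.
Step 10. [r4c8∈{2,5}] r4c8 is the only open cell in row 4 admitting 2. So r4c8=2.
Step 11. [r3c5∈{8,9}] r3c5 is the only open cell in row 3 admitting 9, so r3c5=9.
Step 12. [r6c1∈{2}] r6c1's peers cover all but 2 ⇒ r6c1=2.
Step 13. [r5c9∈{1,5}] r5c9 is the only open cell in row 5 admitting 1. So r5c9=1.
Step 14. [r3c9∈{4,6}] r3c9 is the only open cell in col 9 admitting 6. So r3c9=6.
Step 15. [r7c3∈{3}] only 3 remains possible at r7c3, so r7c3=3.
Step 16. [r7c9∈{5}] r7c9's peers cover all but 5 ⇒ r7c9=5.
Step 17. [r9c4∈{9}] r9c4 has the single candidate 9. So r9c4=9.
Step 18. [r3c6∈{8}] nothing but 8 survives at r3c6, so r3c6=8.
Step 19. [r2c8∈{4}] nothing but 4 survives at r2c8 ⇒ r2c8=4.
Step 20. [r3c7∈{3}] only 3 remains possible at r3c7, so r3c7=3.
Step 21. [r4c6∈{5}] only 5 remains possible at r4c6, so r4c6=5.
Step 22. [r8c3∈{2}] r8c3 has the single candidate 2 ⇒ r8c3=2.
Step 23. [r8c4∈{8}] r8c4 has the single candidate 8 ⇒ r8c4=8.
Step 24. [r5c5∈{2}] r5c5 is down to just 2, so r5c5=2.
Step 25. [r5c2∈{9}] r5c2 is down to just 9, so r5c2=9.
Step 26. [r2c4∈{7}] only 7 remains possible at r2c4 ⇒ r2c4=7.
Step 27. [r5c8∈{5}] r5c8 is down to just 5. So r5c8=5.
Step 28. [r1c3∈{8}] nothing but 8 survives at r1c3. So r1c3=8.
Step 29. [r6c5∈{8}] nothing but 8 survives at r6c5. So r6c5=8.
Step 30. [r4c7∈{6}] nothing but 6 survives at r4c7. So r4c7=6.
Step 31. [r9c6∈{3}] r9c6's peers cover all but 3, so r9c6=3.
Step 32. [r1c1∈{5}] only 5 remains possible at r1c1, so r1c1=5.
Step 33. [r9c2∈{4}] r9c2 is down to just 4. So r9c2=4.
Step 34. [r7c6∈{6}] r7c6 has the single candidate 6. So r7c6=6.
Step 35. [r6c9∈{4}] r6c9 is down to just 4 ⇒ r6c9=4.
Step 36. [r3c1∈{4}] r3c1's peers cover all but 4 ⇒ r3c1=4.
Step 37. [r6c3∈{1}] r6c3 is down to just 1. So r6c3=1.
Step 38. [r2c3∈{9}] only 9 remains possible at r2c3. So r2c3=9.

Answer: 5 3 8 1 6 4 2 9 7 / 1 6 9 7 3 2 5 4 8 / 4 2 7 5 9 8 3 1 6 / 7 8 4 3 1 5 6 2 9 / 3 9 6 4 2 7 8 5 1 / 2 5 1 6 8 9 7 3 4 / 8 1 3 2 4 6 9 7 5 / 9 7 2 8 5 1 4 6 3 / 6 4 5 9 7 3 1 8 2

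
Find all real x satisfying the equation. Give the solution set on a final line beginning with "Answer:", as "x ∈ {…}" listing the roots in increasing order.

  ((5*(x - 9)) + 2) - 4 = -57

Step 1. [((5*(x - 9)) + 2) - 4 = -57] add 4: x sits inside (… - 4). So sub: (5*(x - 9)) + 2 = -53.
Step 2. [(5*(x - 9)) + 2 = -53] peel the +2: subtract 2 from each side ⇒ sub: 5*(x - 9) = -55.
Step 3. [5*(x - 9) = -55] LHS = 5·(…); ÷5 both sides, so div: x - 9 = -11.
Step 4. [x - 9 = -11] add 9: x sits inside (… - 9). So sub: x = -2.

Answer: x ∈ {-2}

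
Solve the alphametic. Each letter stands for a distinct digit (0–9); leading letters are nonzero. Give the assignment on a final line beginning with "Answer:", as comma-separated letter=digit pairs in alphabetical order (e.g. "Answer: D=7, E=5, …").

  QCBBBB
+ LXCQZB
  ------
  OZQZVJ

Step 1. [col 1: B + B ≡ J (mod 10)] no forcing yet in column 1 (carry-in 0); J=6 is free and consistent — try it, so J=6.
Step 2. [col 1: B + B ≡ J (mod 10)] no forcing yet in column 1 (carry-in 0); B=8 is free and consistent — try it. So B=8.
Step 3. [col 2: B + Z ≡ V (mod 10)] several values work for Z in column 2 (B + Z ≡ V (mod 10), carry-in 1); try Z=2. So Z=2.
Step 4. [col 2: B + Z ≡ V (mod 10)] in column 2 we have B+Z≡V with carry-in 1; given B=8, Z=2 and digits 2,6,8 already taken and all letters distinct, that pins V to 1, so V=1.
Step 5. [col 3: B + Q ≡ Z (mod 10)] in column 3 we have B+Q≡Z with carry-in 1; given B=8, Z=2 and digits 1,2,6,8 already taken and all letters distinct, that pins Q to 3 ⇒ Q=3.
Step 6. [col 4: B + C ≡ Q (mod 10)] from column 4 (B=8, Q=3, carry-in 1, digits 1,2,3,6,8 already taken and all letters distinct): C must equal 4, so C=4.
Step 7. [col 5: C + X ≡ Z (mod 10)] column 5 reads C+X+carry(1)=Z with C=4, Z=2; with digits 1,2,3,4,6,8 already taken and all letters distinct, the only value for X is 7 ⇒ X=7.
Step 8. [col 6: Q + L ≡ O (mod 10)] from column 6 (Q=3, carry-in 1, digits 1,2,3,4,6,7,8 already taken and all letters distinct): L must equal 5. So L=5.
Step 9. [col 6: Q + L ≡ O (mod 10)] from column 6 (Q=3, L=5, carry-in 1, digits 1,2,3,4,5,6,7,8 already taken and all letters distinct): O must equal 9. So O=9.

Answer: B=8, C=4, J=6, L=5, O=9, Q=3, V=1, X=7, Z=2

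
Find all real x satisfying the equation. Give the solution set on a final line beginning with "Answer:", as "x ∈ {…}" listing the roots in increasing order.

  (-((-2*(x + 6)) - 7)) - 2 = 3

Step 1. [(-((-2*(x + 6)) - 7)) - 2 = 3] -2 is outermost — add 2 both sides ⇒ sub: -((-2*(x + 6)) - 7) = 5.
Step 2. [-((-2*(x + 6)) - 7) = 5] LHS negated; negate both sides, so neg: (-2*(x + 6)) - 7 = -5.
Step 3. [(-2*(x + 6)) - 7 = -5] peel the -7: add 7 from each side, so sub: -2*(x + 6) = 2.
Step 4. [-2*(x + 6) = 2] leading coefficient -2: divide by -2 ⇒ div: x + 6 = -1.
Step 5. [x + 6 = -1] subtract 6: x sits inside (… + 6). So sub: x = -7.

Answer: x ∈ {-7}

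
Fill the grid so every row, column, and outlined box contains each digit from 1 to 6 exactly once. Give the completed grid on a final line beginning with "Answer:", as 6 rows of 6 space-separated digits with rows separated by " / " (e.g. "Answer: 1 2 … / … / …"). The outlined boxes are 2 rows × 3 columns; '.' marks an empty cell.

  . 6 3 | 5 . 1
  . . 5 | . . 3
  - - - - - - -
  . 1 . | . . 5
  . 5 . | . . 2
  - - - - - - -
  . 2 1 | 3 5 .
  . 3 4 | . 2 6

Step 1. [r4c3∈{6}] nothing but 6 survives at r4c3, so r4c3=6.
Step 2. [r1c5∈{4}] nothing but 4 survives at r1c5, so r1c5=4.
Step 3. [r1c1∈{2}] nothing but 2 survives at r1c1 ⇒ r1c1=2.
Step 4. [r4c5∈{1,3}] r4c5 is the only open cell in col 5 admitting 1. So r4c5=1.
Step 5. [r4c4∈{4}] nothing but 4 survives at r4c4. So r4c4=4.
Step 6. [r3c1∈{3,4}] 4 has one home in row 3: r3c1, so r3c1=4.
Step 7. [r2c5∈{6}] r2c5 has the single candidate 6. So r2c5=6.
Step 8. [r5c6∈{4}] only 4 remains possible at r5c6 ⇒ r5c6=4.
Step 9. [r2c2∈{4}] r2c2 is down to just 4 ⇒ r2c2=4.
Step 10. [r3c5∈{3}] r3c5 has the single candidate 3. So r3c5=3.
Step 11. [r6c4∈{1}] only 1 remains possible at r6c4 ⇒ r6c4=1.
Step 12. [r2c1∈{1}] nothing but 1 survives at r2c1. So r2c1=1.
Step 13. [r4c1∈{3}] nothing but 3 survives at r4c1. So r4c1=3.
Step 14. [r6c1∈{5}] r6c1 has the single candidate 5, so r6c1=5.
Step 15. [r3c4∈{6}] only 6 remains possible at r3c4 ⇒ r3c4=6.
Step 16. [r2c4∈{2}] nothing but 2 survives at r2c4 ⇒ r2c4=2.
Step 17. [r5c1∈{6}] r5c1 is down to just 6 ⇒ r5c1=6.
Step 18. [r3c3∈{2}] nothing but 2 survives at r3c3. So r3c3=2.

Answer: 2 6 3 5 4 1 / 1 4 5 2 6 3 / 4 1 2 6 3 5 / 3 5 6 4 1 2 / 6 2 1 3 5 4 / 5 3 4 1 2 6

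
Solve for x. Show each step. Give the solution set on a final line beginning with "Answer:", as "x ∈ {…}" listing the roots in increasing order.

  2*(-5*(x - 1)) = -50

Step 1. [2*(-5*(x - 1)) = -50] divide by the outer 2 ⇒ div: -5*(x - 1) = -25.
Step 2. [-5*(x - 1) = -25] divide by the outer -5. So div: x - 1 = 5.
Step 3. [x - 1 = 5] peel the -1: add 1 from each side, so sub: x = 6.

Answer: x ∈ {6}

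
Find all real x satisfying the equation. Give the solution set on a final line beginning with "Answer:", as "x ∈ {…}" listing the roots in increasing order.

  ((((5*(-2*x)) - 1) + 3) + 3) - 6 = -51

Step 1. [((((5*(-2*x)) - 1) + 3) + 3) - 6 = -51] -6 is outermost — add 6 both sides ⇒ sub: (((5*(-2*x)) - 1) + 3) + 3 = -45.
Step 2. [(((5*(-2*x)) - 1) + 3) + 3 = -45] 3 comes off first (subtract 3) ⇒ sub: ((5*(-2*x)) - 1) + 3 = -48.
Step 3. [((5*(-2*x)) - 1) + 3 = -48] peel the +3: subtract 3 from each side, so sub: (5*(-2*x)) - 1 = -51.
Step 4. [(5*(-2*x)) - 1 = -51] -1 is outermost — add 1 both sides. So sub: 5*(-2*x) = -50.
Step 5. [5*(-2*x) = -50] LHS = 5·(…); ÷5 both sides, so div: -2*x = -10.
Step 6. [-2*x = -10] -2 out front; divide by -2 ⇒ div: x = 5.

Answer: x ∈ {5}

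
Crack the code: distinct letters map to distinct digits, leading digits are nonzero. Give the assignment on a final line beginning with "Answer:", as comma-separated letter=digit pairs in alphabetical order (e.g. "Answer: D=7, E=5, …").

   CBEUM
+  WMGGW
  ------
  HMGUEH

Step 1. [col 1: M + W ≡ H (mod 10)] several values work for M in column 1 (M + W ≡ H (mod 10), carry-in 0); try M=5 ⇒ M=5.
Step 2. [col 1: M + W ≡ H (mod 10)] several values work for H in column 1 (M + W ≡ H (mod 10), carry-in 0); try H=1. So H=1.
Step 3. [col 1: M + W ≡ H (mod 10)] column 1 reads M+W+carry(0)=H with M=5, H=1; with digits 1,5 already taken and all letters distinct, the only value for W is 6, so W=6.
Step 4. [col 2: U + G ≡ E (mod 10)] several values work for E in column 2 (U + G ≡ E (mod 10), carry-in 1); try E=2 ⇒ E=2.
Step 5. [col 2: U + G ≡ E (mod 10)] column 2 (U + G ≡ E (mod 10), carry-in 1) doesn't pin G yet; pick G=4 and continue ⇒ G=4.
Step 6. [col 2: U + G ≡ E (mod 10)] column 2: given G=4, E=2, carry-in 1, and digits 1,2,4,5,6 already taken and all letters distinct, U+G≡E (mod 10) forces U=7. So U=7.
Step 7. [col 4: B + M ≡ G (mod 10)] column 4 reads B+M+carry(0)=G with M=5, G=4; with digits 1,2,4,5,6,7 already taken and all letters distinct, the only value for B is 9 ⇒ B=9.
Step 8. [col 5: C + W ≡ M (mod 10)] column 5 reads C+W+carry(1)=M with W=6, M=5; with digits 1,2,4,5,6,7,9 already taken and all letters distinct, the only value for C is 8, so C=8.

Answer: B=9, C=8, E=2, G=4, H=1, M=5, U=7, W=6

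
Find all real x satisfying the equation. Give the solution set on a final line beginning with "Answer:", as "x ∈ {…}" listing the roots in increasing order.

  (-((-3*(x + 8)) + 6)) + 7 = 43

Step 1. [(-((-3*(x + 8)) + 6)) + 7 = 43] subtract 7: x sits inside (… + 7), so sub: -((-3*(x + 8)) + 6) = 36.
Step 2. [-((-3*(x + 8)) + 6) = 36] LHS negated; negate both sides, so neg: (-3*(x + 8)) + 6 = -36.
Step 3. [(-3*(x + 8)) + 6 = -36] common factor -3 (LHS and -36) — divide through. So factor: (x + 8) - 2 = 12.
Step 4. [(x + 8) - 2 = 12] -2 is outermost — add 2 both sides, so sub: x + 8 = 14.
Step 5. [x + 8 = 14] subtract 8: x sits inside (… + 8) ⇒ sub: x = 6.

Answer: x ∈ {6}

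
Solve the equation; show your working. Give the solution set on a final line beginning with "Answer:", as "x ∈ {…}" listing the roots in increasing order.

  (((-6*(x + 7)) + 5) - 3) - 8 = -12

Step 1. [(((-6*(x + 7)) + 5) - 3) - 8 = -12] the outer -8 inverts by adding 8, so sub: ((-6*(x + 7)) + 5) - 3 = -4.
Step 2. [((-6*(x + 7)) + 5) - 3 = -4] the outer -3 inverts by adding 3, so sub: (-6*(x + 7)) + 5 = -1.
Step 3. [(-6*(x + 7)) + 5 = -1] 5 comes off first (subtract 5). So sub: -6*(x + 7) = -6.
Step 4. [-6*(x + 7) = -6] -6 out front; divide by -6. So div: x + 7 = 1.
Step 5. [x + 7 = 1] 7 comes off first (subtract 7) ⇒ sub: x = -6.

Answer: x ∈ {-6}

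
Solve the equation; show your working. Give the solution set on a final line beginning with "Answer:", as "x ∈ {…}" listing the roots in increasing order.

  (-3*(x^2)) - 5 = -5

Step 1. [(-3*(x^2)) - 5 = -5] the outer -5 inverts by adding 5, so sub: -3*(x^2) = 0.
Step 2. [-3*(x^2) = 0] -3·(inner) — divide through by -3 ⇒ div: x^2 = 0.
Step 3. [x^2 = 0] LHS squared, RHS 0 ≥ 0: apply √ (±) ⇒ sqrt: x = 0.

Answer: x ∈ {0}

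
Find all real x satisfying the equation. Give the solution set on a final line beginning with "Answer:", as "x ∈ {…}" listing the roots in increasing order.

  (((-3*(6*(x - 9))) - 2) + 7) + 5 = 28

Step 1. [(((-3*(6*(x - 9))) - 2) + 7) + 5 = 28] peel the +5: subtract 5 from each side, so sub: ((-3*(6*(x - 9))) - 2) + 7 = 23.
Step 2. [((-3*(6*(x - 9))) - 2) + 7 = 23] 7 comes off first (subtract 7). So sub: (-3*(6*(x - 9))) - 2 = 16.
Step 3. [(-3*(6*(x - 9))) - 2 = 16] add 2: x sits inside (… - 2) ⇒ sub: -3*(6*(x - 9)) = 18.
Step 4. [-3*(6*(x - 9)) = 18] leading coefficient -3: divide by -3 ⇒ div: 6*(x - 9) = -6.
Step 5. [6*(x - 9) = -6] 6 out front; divide by 6, so div: x - 9 = -1.
Step 6. [x - 9 = -1] 9 comes off first (add 9) ⇒ sub: x = 8.

Answer: x ∈ {8}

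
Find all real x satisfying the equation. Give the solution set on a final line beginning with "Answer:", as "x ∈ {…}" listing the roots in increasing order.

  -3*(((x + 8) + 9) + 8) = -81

Step 1. [-3*(((x + 8) + 9) + 8) = -81] divide by the outer -3. So div: ((x + 8) + 9) + 8 = 27.
Step 2. [((x + 8) + 9) + 8 = 27] 8 comes off first (subtract 8). So sub: (x + 8) + 9 = 19.
Step 3. [(x + 8) + 9 = 19] the outer +9 inverts by subtracting 9 ⇒ sub: x + 8 = 10.
Step 4. [x + 8 = 10] subtract 8: x sits inside (… + 8), so sub: x = 2.

Answer: x ∈ {2}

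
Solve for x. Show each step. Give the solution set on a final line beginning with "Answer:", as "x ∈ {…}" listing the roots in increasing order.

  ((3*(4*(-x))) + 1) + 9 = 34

Step 1. [((3*(4*(-x))) + 1) + 9 = 34] 9 comes off first (subtract 9). So sub: (3*(4*(-x))) + 1 = 25.
Step 2. [(3*(4*(-x))) + 1 = 25] peel the +1: subtract 1 from each side ⇒ sub: 3*(4*(-x)) = 24.
Step 3. [3*(4*(-x)) = 24] 3 out front; divide by 3, so div: 4*(-x) = 8.
Step 4. [4*(-x) = 8] divide by the outer 4, so div: -x = 2.
Step 5. [-x = 2] LHS negated; negate both sides. So neg: x = -2.

Answer: x ∈ {-2}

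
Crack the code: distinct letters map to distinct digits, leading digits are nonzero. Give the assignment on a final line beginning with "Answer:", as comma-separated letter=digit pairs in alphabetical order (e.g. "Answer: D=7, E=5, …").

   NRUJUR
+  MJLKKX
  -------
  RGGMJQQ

Step 1. [col 1: R + X ≡ Q (mod 10)] no forcing yet in column 1 (carry-in 0); X=3 is free and consistent — try it ⇒ X=3.
Step 2. [col 1: R + X ≡ Q (mod 10)] several values work for Q in column 1 (R + X ≡ Q (mod 10), carry-in 0); try Q=4 ⇒ Q=4.
Step 3. [col 1: R + X ≡ Q (mod 10)] column 1: given X=3, Q=4, carry-in 0, and digits 3,4 already taken and all letters distinct, R+X≡Q (mod 10) forces R=1. So R=1.
Step 4. [col 2: U + K ≡ Q (mod 10)] U=5 is one option consistent with column 2 (U + K ≡ Q (mod 10), carry-in 0) — take it ⇒ U=5.
Step 5. [col 2: U + K ≡ Q (mod 10)] column 2 reads U+K+carry(0)=Q with U=5, Q=4; with digits 1,3,4,5 already taken and all letters distinct, the only value for K is 9 ⇒ K=9.
Step 6. [col 3: J + K ≡ J (mod 10)] no forcing yet in column 3 (carry-in 1); J=8 is free and consistent — try it, so J=8.
Step 7. [col 4: U + L ≡ M (mod 10)] several values work for M in column 4 (U + L ≡ M (mod 10), carry-in 1); try M=2, so M=2.
Step 8. [col 4: U + L ≡ M (mod 10)] column 4: given U=5, M=2, carry-in 1, and digits 1,2,3,4,5,8,9 already taken and all letters distinct, U+L≡M (mod 10) forces L=6, so L=6.
Step 9. [col 5: R + J ≡ G (mod 10)] from column 5 (R=1, J=8, carry-in 1, digits 1,2,3,4,5,6,8,9 already taken and all letters distinct): G must equal 0, so G=0.
Step 10. [col 6: N + M ≡ G (mod 10)] column 6 reads N+M+carry(1)=G with M=2, G=0; with digits 0,1,2,3,4,5,6,8,9 already taken and all letters distinct, the only value for N is 7, so N=7.

Answer: G=0, J=8, K=9, L=6, M=2, N=7, Q=4, R=1, U=5, X=3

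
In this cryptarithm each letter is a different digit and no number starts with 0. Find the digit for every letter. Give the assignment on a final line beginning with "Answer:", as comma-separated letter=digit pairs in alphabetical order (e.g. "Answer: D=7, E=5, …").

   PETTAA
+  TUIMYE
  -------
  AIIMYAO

Step 1. [col 1: A + E ≡ O (mod 10)] no forcing yet in column 1 (carry-in 0); E=5 is free and consistent — try it ⇒ E=5.
Step 2. [col 1: A + E ≡ O (mod 10)] column 1 (A + E ≡ O (mod 10), carry-in 0) doesn't pin A yet; pick A=1 and continue. So A=1.
Step 3. [col 1: A + E ≡ O (mod 10)] column 1 reads A+E+carry(0)=O with A=1, E=5; with digits 1,5 already taken and all letters distinct, the only value for O is 6. So O=6.
Step 4. [col 2: A + Y ≡ A (mod 10)] column 2 reads A+Y+carry(0)=A with A=1; with digits 1,5,6 already taken and all letters distinct, the only value for Y is 0. So Y=0.
Step 5. [col 3: T + M ≡ Y (mod 10)] T=8 is one option consistent with column 3 (T + M ≡ Y (mod 10), carry-in 0) — take it ⇒ T=8.
Step 6. [col 3: T + M ≡ Y (mod 10)] from column 3 (T=8, Y=0, carry-in 0, digits 0,1,5,6,8 already taken and all letters distinct): M must equal 2, so M=2.
Step 7. [col 4: T + I ≡ M (mod 10)] in column 4 we have T+I≡M with carry-in 1; given T=8, M=2 and digits 0,1,2,5,6,8 already taken and all letters distinct, that pins I to 3, so I=3.
Step 8. [col 5: E + U ≡ I (mod 10)] column 5: given E=5, I=3, carry-in 1, and digits 0,1,2,3,5,6,8 already taken and all letters distinct, E+U≡I (mod 10) forces U=7 ⇒ U=7.
Step 9. [col 6: P + T ≡ I (mod 10)] column 6: given T=8, I=3, carry-in 1, and digits 0,1,2,3,5,6,7,8 already taken and all letters distinct, P+T≡I (mod 10) forces P=4 ⇒ P=4.

Answer: A=1, E=5, I=3, M=2, O=6, P=4, T=8, U=7, Y=0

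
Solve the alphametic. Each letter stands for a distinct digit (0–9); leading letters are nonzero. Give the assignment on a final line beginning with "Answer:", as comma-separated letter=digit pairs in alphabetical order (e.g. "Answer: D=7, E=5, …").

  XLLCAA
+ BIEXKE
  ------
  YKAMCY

Step 1. [col 1: A + E ≡ Y (mod 10)] several values work for Y in column 1 (A + E ≡ Y (mod 10), carry-in 0); try Y=6 ⇒ Y=6.
Step 2. [col 1: A + E ≡ Y (mod 10)] several values work for A in column 1 (A + E ≡ Y (mod 10), carry-in 0); try A=7. So A=7.
Step 3. [col 1: A + E ≡ Y (mod 10)] column 1: given A=7, Y=6, carry-in 0, and digits 6,7 already taken and all letters distinct, A+E≡Y (mod 10) forces E=9 ⇒ E=9.
Step 4. [col 2: A + K ≡ C (mod 10)] K=2 is one option consistent with column 2 (A + K ≡ C (mod 10), carry-in 1) — take it ⇒ K=2.
Step 5. [col 2: A + K ≡ C (mod 10)] in column 2 we have A+K≡C with carry-in 1; given A=7, K=2 and digits 2,6,7,9 already taken and all letters distinct, that pins C to 0 ⇒ C=0.
Step 6. [col 3: C + X ≡ M (mod 10)] column 3 (C + X ≡ M (mod 10), carry-in 1) doesn't pin X yet; pick X=4 and continue, so X=4.
Step 7. [col 3: C + X ≡ M (mod 10)] from column 3 (C=0, X=4, carry-in 1, digits 0,2,4,6,7,9 already taken and all letters distinct): M must equal 5. So M=5.
Step 8. [col 4: L + E ≡ A (mod 10)] column 4: given E=9, A=7, carry-in 0, and digits 0,2,4,5,6,7,9 already taken and all letters distinct, L+E≡A (mod 10) forces L=8, so L=8.
Step 9. [col 5: L + I ≡ K (mod 10)] column 5 reads L+I+carry(1)=K with L=8, K=2; with digits 0,2,4,5,6,7,8,9 already taken and all letters distinct, the only value for I is 3, so I=3.
Step 10. [col 6: X + B ≡ Y (mod 10)] from column 6 (X=4, Y=6, carry-in 1, digits 0,2,3,4,5,6,7,8,9 already taken and all letters distinct): B must equal 1. So B=1.

Answer: A=7, B=1, C=0, E=9, I=3, K=2, L=8, M=5, X=4, Y=6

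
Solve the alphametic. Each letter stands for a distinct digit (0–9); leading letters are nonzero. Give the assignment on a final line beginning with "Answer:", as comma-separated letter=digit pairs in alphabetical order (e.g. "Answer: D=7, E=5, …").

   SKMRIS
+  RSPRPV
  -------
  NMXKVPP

Step 1. [col 1: S + V ≡ P (mod 10)] S=7 is one option consistent with column 1 (S + V ≡ P (mod 10), carry-in 0) — take it, so S=7.
Step 2. [col 1: S + V ≡ P (mod 10)] several values work for V in column 1 (S + V ≡ P (mod 10), carry-in 0); try V=3. So V=3.
Step 3. [col 1: S + V ≡ P (mod 10)] from column 1 (S=7, V=3, carry-in 0, digits 3,7 already taken and all letters distinct): P must equal 0 ⇒ P=0.
Step 4. [N] N is the leading digit of a 7-digit sum of two 6-digit numbers; the final carry is exactly 1. So N=1.
Step 5. [col 2: I + P ≡ P (mod 10)] from column 2 (P=0, carry-in 1, digits 0,1,3,7 already taken and all letters distinct): I must equal 9, so I=9.
Step 6. [col 3: R + R ≡ V (mod 10)] column 3 reads R+R+carry(1)=V with V=3; with digits 0,1,3,7,9 already taken and all letters distinct, the only value for R is 6 ⇒ R=6.
Step 7. [col 4: M + P ≡ K (mod 10)] in column 4 we have M+P≡K with carry-in 1; given P=0 and digits 0,1,3,6,7,9 already taken and all letters distinct, that pins M to 4, so M=4.
Step 8. [col 4: M + P ≡ K (mod 10)] column 4 reads M+P+carry(1)=K with M=4, P=0; with digits 0,1,3,4,6,7,9 already taken and all letters distinct, the only value for K is 5. So K=5.
Step 9. [col 5: K + S ≡ X (mod 10)] column 5 reads K+S+carry(0)=X with K=5, S=7; with digits 0,1,3,4,5,6,7,9 already taken and all letters distinct, the only value for X is 2 ⇒ X=2.

Answer: I=9, K=5, M=4, N=1, P=0, R=6, S=7, V=3, X=2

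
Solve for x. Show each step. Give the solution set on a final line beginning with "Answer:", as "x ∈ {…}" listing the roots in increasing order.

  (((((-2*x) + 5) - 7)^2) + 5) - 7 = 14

Step 1. [(((((-2*x) + 5) - 7)^2) + 5) - 7 = 14] the outer -7 inverts by adding 7. So sub: ((((-2*x) + 5) - 7)^2) + 5 = 21.
Step 2. [((((-2*x) + 5) - 7)^2) + 5 = 21] 5 comes off first (subtract 5). So sub: (((-2*x) + 5) - 7)^2 = 16.
Step 3. [(((-2*x) + 5) - 7)^2 = 16] √ both sides: 16 ≥ 0 gives two branches, so sqrt: ((-2*x) + 5) - 7 = 4 or -4.
Step 4. [((-2*x) + 5) - 7 = 4 or -4] the outer -7 inverts by adding 7. So sub: (-2*x) + 5 = 11 or 3.
Step 5. [(-2*x) + 5 = 11 or 3] +5 is outermost — subtract 5 both sides, so sub: -2*x = 6 or -2.
Step 6. [-2*x = 6 or -2] -2·(inner) — divide through by -2, so div: x = -3 or 1.

Answer: x ∈ {-3, 1}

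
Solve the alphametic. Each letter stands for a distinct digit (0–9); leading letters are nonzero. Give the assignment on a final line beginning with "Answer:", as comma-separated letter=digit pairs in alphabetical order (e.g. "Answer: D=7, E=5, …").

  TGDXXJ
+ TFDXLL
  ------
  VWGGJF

Step 1. [col 1: J + L ≡ F (mod 10)] L=6 is one option consistent with column 1 (J + L ≡ F (mod 10), carry-in 0) — take it ⇒ L=6.
Step 2. [col 1: J + L ≡ F (mod 10)] several values work for J in column 1 (J + L ≡ F (mod 10), carry-in 0); try J=9 ⇒ J=9.
Step 3. [col 1: J + L ≡ F (mod 10)] in column 1 we have J+L≡F with carry-in 0; given J=9, L=6 and digits 6,9 already taken and all letters distinct, that pins F to 5, so F=5.
Step 4. [col 2: X + L ≡ J (mod 10)] column 2: given L=6, J=9, carry-in 1, and digits 5,6,9 already taken and all letters distinct, X+L≡J (mod 10) forces X=2 ⇒ X=2.
Step 5. [col 3: X + X ≡ G (mod 10)] column 3: given X=2, carry-in 0, and digits 2,5,6,9 already taken and all letters distinct, X+X≡G (mod 10) forces G=4. So G=4.
Step 6. [col 4: D + D ≡ G (mod 10)] in column 4 we have D+D≡G with carry-in 0; given G=4 and digits 2,4,5,6,9 already taken and all letters distinct, that pins D to 7. So D=7.
Step 7. [col 5: G + F ≡ W (mod 10)] column 5 reads G+F+carry(1)=W with G=4, F=5; with digits 2,4,5,6,7,9 already taken and all letters distinct, the only value for W is 0, so W=0.
Step 8. [col 6: T + T ≡ V (mod 10)] from column 6 (nothing yet, carry-in 1, digits 0,2,4,5,6,7,9 already taken and all letters distinct): T must equal 1. So T=1.
Step 9. [col 6: T + T ≡ V (mod 10)] column 6: given T=1, carry-in 1, and digits 0,1,2,4,5,6,7,9 already taken and all letters distinct, T+T≡V (mod 10) forces V=3, so V=3.

Answer: D=7, F=5, G=4, J=9, L=6, T=1, V=3, W=0, X=2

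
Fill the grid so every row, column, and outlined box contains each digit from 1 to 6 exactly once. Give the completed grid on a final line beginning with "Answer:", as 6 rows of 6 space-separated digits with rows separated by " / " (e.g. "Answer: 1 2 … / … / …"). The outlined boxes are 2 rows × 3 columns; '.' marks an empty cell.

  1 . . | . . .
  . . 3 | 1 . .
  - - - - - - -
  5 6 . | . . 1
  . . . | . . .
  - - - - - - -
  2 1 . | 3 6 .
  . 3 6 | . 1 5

Step 1. [r5c6∈{4}] r5c6's peers cover all but 4, so r5c6=4.
Step 2. [r3c5∈{2,3,4}] in row 3, 3 fits only at r3c5 ⇒ r3c5=3.
Step 3. [r6c4∈{2}] r6c4 has the single candidate 2, so r6c4=2.
Step 4. [r3c4∈{4}] r3c4 is down to just 4, so r3c4=4.
Step 5. [r3c3∈{2}] r3c3's peers cover all but 2, so r3c3=2.
Step 6. [r4c2∈{4}] nothing but 4 survives at r4c2. So r4c2=4.
Step 7. [r1c3∈{4,5}] r1c3 is the only open cell in col 3 admitting 4. So r1c3=4.
Step 8. [r2c5∈{2,4,5}] 4 has one home in row 2: r2c5. So r2c5=4.
Step 9. [r1c6∈{2,3,6}] 3 has one home in row 1: r1c6. So r1c6=3.
Step 10. [r1c4∈{5,6}] row 1 places 6 nowhere but r1c4, so r1c4=6.
Step 11. [r2c6∈{2}] r2c6 has the single candidate 2 ⇒ r2c6=2.
Step 12. [r1c5∈{5}] r1c5's peers cover all but 5 ⇒ r1c5=5.
Step 13. [r2c1∈{6}] nothing but 6 survives at r2c1, so r2c1=6.
Step 14. [r4c1∈{3}] only 3 remains possible at r4c1. So r4c1=3.
Step 15. [r4c3∈{1}] r4c3 has the single candidate 1. So r4c3=1.
Step 16. [r4c5∈{2}] r4c5 is down to just 2, so r4c5=2.
Step 17. [r4c6∈{6}] r4c6 is down to just 6 ⇒ r4c6=6.
Step 18. [r2c2∈{5}] r2c2 has the single candidate 5 ⇒ r2c2=5.
Step 19. [r5c3∈{5}] r5c3 has the single candidate 5, so r5c3=5.
Step 20. [r1c2∈{2}] nothing but 2 survives at r1c2. So r1c2=2.
Step 21. [r6c1∈{4}] nothing but 4 survives at r6c1. So r6c1=4.
Step 22. [r4c4∈{5}] r4c4 has the single candidate 5 ⇒ r4c4=5.

Answer: 1 2 4 6 5 3 / 6 5 3 1 4 2 / 5 6 2 4 3 1 / 3 4 1 5 2 6 / 2 1 5 3 6 4 / 4 3 6 2 1 5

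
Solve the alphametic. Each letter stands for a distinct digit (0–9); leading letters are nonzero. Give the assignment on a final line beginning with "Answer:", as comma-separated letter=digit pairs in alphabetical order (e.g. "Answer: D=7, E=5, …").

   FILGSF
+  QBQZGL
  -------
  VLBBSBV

Step 1. [col 1: F + L ≡ V (mod 10)] several values work for L in column 1 (F + L ≡ V (mod 10), carry-in 0); try L=5, so L=5.
Step 2. [col 1: F + L ≡ V (mod 10)] several values work for F in column 1 (F + L ≡ V (mod 10), carry-in 0); try F=6, so F=6.
Step 3. [col 1: F + L ≡ V (mod 10)] in column 1 we have F+L≡V with carry-in 0; given F=6, L=5 and digits 5,6 already taken and all letters distinct, that pins V to 1. So V=1.
Step 4. [col 2: S + G ≡ B (mod 10)] column 2 (S + G ≡ B (mod 10), carry-in 1) doesn't pin B yet; pick B=4 and continue. So B=4.
Step 5. [col 2: S + G ≡ B (mod 10)] S=0 is one option consistent with column 2 (S + G ≡ B (mod 10), carry-in 1) — take it. So S=0.
Step 6. [col 2: S + G ≡ B (mod 10)] in column 2 we have S+G≡B with carry-in 1; given S=0, B=4 and digits 0,1,4,5,6 already taken and all letters distinct, that pins G to 3 ⇒ G=3.
Step 7. [col 3: G + Z ≡ S (mod 10)] column 3 reads G+Z+carry(0)=S with G=3, S=0; with digits 0,1,3,4,5,6 already taken and all letters distinct, the only value for Z is 7, so Z=7.
Step 8. [col 4: L + Q ≡ B (mod 10)] column 4 reads L+Q+carry(1)=B with L=5, B=4; with digits 0,1,3,4,5,6,7 already taken and all letters distinct, the only value for Q is 8. So Q=8.
Step 9. [col 5: I + B ≡ B (mod 10)] from column 5 (B=4, carry-in 1, digits 0,1,3,4,5,6,7,8 already taken and all letters distinct): I must equal 9. So I=9.

Answer: B=4, F=6, G=3, I=9, L=5, Q=8, S=0, V=1, Z=7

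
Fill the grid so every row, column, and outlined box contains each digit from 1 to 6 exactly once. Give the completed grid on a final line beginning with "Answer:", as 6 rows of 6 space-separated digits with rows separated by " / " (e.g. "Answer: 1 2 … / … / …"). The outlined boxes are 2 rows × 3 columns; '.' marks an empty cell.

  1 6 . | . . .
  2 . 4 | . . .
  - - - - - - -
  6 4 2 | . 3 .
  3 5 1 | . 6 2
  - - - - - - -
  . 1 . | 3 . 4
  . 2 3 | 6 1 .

Step 1. [r2c5∈{5}] r2c5 is down to just 5. So r2c5=5.
Step 2. [r5c1∈{5}] r5c1's peers cover all but 5 ⇒ r5c1=5.
Step 3. [r3c4∈{1,5}] across col 4, 5 lands solely at r3c4 ⇒ r3c4=5.
Step 4. [r1c5∈{2,4}] across col 5, 4 lands solely at r1c5. So r1c5=4.
Step 5. [r2c6∈{1,3,6}] row 2 places 6 nowhere but r2c6 ⇒ r2c6=6.
Step 6. [r1c4∈{2}] r1c4's peers cover all but 2. So r1c4=2.
Step 7. [r5c5∈{2}] r5c5 has the single candidate 2, so r5c5=2.
Step 8. [r3c6∈{1}] r3c6 has the single candidate 1, so r3c6=1.
Step 9. [r2c4∈{1}] only 1 remains possible at r2c4. So r2c4=1.
Step 10. [r1c6∈{3}] r1c6 has the single candidate 3. So r1c6=3.
Step 11. [r2c2∈{3}] nothing but 3 survives at r2c2. So r2c2=3.
Step 12. [r1c3∈{5}] only 5 remains possible at r1c3, so r1c3=5.
Step 13. [r6c6∈{5}] r6c6 is down to just 5 ⇒ r6c6=5.
Step 14. [r4c4∈{4}] nothing but 4 survives at r4c4 ⇒ r4c4=4.
Step 15. [r5c3∈{6}] r5c3's peers cover all but 6, so r5c3=6.
Step 16. [r6c1∈{4}] r6c1 is down to just 4 ⇒ r6c1=4.

Answer: 1 6 5 2 4 3 / 2 3 4 1 5 6 / 6 4 2 5 3 1 / 3 5 1 4 6 2 / 5 1 6 3 2 4 / 4 2 3 6 1 5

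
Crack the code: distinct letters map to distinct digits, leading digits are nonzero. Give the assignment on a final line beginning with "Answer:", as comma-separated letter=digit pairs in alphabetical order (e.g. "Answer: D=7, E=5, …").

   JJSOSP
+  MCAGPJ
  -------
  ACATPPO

Step 1. [col 1: P + J ≡ O (mod 10)] no forcing yet in column 1 (carry-in 0); J=6 is free and consistent — try it ⇒ J=6.
Step 2. [col 1: P + J ≡ O (mod 10)] several values work for O in column 1 (P + J ≡ O (mod 10), carry-in 0); try O=9 ⇒ O=9.
Step 3. [A] the sum has 7 digits but both addends have 6; that extra leading digit A is the final carry, namely 1. So A=1.
Step 4. [col 1: P + J ≡ O (mod 10)] from column 1 (J=6, O=9, carry-in 0, digits 1,6,9 already taken and all letters distinct): P must equal 3. So P=3.
Step 5. [col 2: S + P ≡ P (mod 10)] column 2 reads S+P+carry(0)=P with P=3; with digits 1,3,6,9 already taken and all letters distinct, the only value for S is 0, so S=0.
Step 6. [col 3: O + G ≡ P (mod 10)] column 3: given O=9, P=3, carry-in 0, and digits 0,1,3,6,9 already taken and all letters distinct, O+G≡P (mod 10) forces G=4, so G=4.
Step 7. [col 4: S + A ≡ T (mod 10)] column 4: given S=0, A=1, carry-in 1, and digits 0,1,3,4,6,9 already taken and all letters distinct, S+A≡T (mod 10) forces T=2, so T=2.
Step 8. [col 5: J + C ≡ A (mod 10)] from column 5 (J=6, A=1, carry-in 0, digits 0,1,2,3,4,6,9 already taken and all letters distinct): C must equal 5. So C=5.
Step 9. [col 6: J + M ≡ C (mod 10)] from column 6 (J=6, C=5, carry-in 1, digits 0,1,2,3,4,5,6,9 already taken and all letters distinct): M must equal 8, so M=8.

Answer: A=1, C=5, G=4, J=6, M=8, O=9, P=3, S=0, T=2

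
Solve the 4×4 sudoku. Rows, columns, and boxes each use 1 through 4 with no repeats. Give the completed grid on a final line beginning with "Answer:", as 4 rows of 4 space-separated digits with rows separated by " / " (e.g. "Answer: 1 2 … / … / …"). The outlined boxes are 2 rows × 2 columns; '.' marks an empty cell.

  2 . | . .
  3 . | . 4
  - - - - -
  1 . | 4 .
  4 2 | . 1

Step 1. [r2c2∈{1}] r2c2's peers cover all but 1. So r2c2=1.
Step 2. [r4c3∈{3}] r4c3 has the single candidate 3. So r4c3=3.
Step 3. [r2c3∈{2}] r2c3's peers cover all but 2 ⇒ r2c3=2.
Step 4. [r1c2∈{4}] r1c2 has the single candidate 4, so r1c2=4.
Step 5. [r3c2∈{3}] r3c2's peers cover all but 3. So r3c2=3.
Step 6. [r3c4∈{2}] only 2 remains possible at r3c4, so r3c4=2.
Step 7. [r1c4∈{3}] only 3 remains possible at r1c4. So r1c4=3.
Step 8. [r1c3∈{1}] r1c3 has the single candidate 1 ⇒ r1c3=1.

Answer: 2 4 1 3 / 3 1 2 4 / 1 3 4 2 / 4 2 3 1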